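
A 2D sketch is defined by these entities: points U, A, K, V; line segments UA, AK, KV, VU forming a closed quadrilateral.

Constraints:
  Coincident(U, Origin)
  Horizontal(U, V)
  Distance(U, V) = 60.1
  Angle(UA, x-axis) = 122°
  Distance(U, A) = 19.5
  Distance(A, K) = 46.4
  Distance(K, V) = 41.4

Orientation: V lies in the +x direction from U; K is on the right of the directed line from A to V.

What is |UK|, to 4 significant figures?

27.68

Checks: |AK| = 46.40 ✓; |KV| = 41.40 ✓.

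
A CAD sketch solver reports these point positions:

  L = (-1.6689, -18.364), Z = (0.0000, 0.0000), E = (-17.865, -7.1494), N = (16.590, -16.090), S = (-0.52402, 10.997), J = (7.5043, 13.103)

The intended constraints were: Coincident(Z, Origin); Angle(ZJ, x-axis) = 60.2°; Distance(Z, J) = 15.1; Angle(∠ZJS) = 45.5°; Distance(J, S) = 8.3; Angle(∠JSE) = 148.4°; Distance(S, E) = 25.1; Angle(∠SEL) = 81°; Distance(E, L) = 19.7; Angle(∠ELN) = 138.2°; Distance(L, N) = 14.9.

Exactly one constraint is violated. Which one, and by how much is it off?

Distance(L, N) = 14.9 — off by 3.50.

Z = (0.00, 0.00) ✓; ZJ at 60.20° ✓; |ZJ| = 15.10 ✓; ∠ZJS = 45.50° ✓; |JS| = 8.300 ✓; ∠JSE = 148.4° ✓; |SE| = 25.10 ✓; ∠SEL = 81.00° ✓; |EL| = 19.70 ✓; ∠ELN = 138.2° ✓; |LN| = 18.40 ✗.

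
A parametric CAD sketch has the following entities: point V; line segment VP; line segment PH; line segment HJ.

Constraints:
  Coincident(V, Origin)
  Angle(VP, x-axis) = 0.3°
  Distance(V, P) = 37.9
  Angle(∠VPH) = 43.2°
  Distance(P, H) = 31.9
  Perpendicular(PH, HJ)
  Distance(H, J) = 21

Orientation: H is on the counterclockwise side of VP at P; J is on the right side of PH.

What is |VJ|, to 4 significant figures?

47.14

V is at the origin; VP runs at 0.3° with length 37.9, so P = 37.9·(cos 0.3°, sin 0.3°) = (37.90, 0.1984). ∠VPH = 43.2°, so PH runs at 0.3° + (180° − 43.2°) = 137.1° from the x-axis; with |PH| = 31.9, H = P + 31.9·(cos 137.1°, sin 137.1°) = (14.53, 21.91). The perpendicularity gives HJ at right angles to PH; with |HJ| = 21.0 on the right of PH, J = H + 21.0·(0.6807, 0.7325) = (28.83, 37.30). Then |VJ| = |J − V| = 47.14.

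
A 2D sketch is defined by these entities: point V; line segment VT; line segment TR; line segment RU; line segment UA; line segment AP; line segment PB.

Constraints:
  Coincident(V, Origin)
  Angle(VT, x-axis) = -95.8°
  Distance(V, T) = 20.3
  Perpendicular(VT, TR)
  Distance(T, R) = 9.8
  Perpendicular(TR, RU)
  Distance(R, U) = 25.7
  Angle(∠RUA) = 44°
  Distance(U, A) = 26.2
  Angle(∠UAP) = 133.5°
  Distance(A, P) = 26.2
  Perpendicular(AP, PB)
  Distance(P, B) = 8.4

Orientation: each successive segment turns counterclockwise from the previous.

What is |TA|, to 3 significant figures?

10.8

V is at the origin; VT runs at -95.8° with length 20.3, so T = (-2.05, -20.2). VT is perpendicular to TR, so TR runs at -5.80°; with |TR| = 9.8, R = (7.70, -21.2). TR ⟂ RU, so RU runs at 84.2°; with |RU| = 25.7, U = (10.3, 4.38). ∠RUA = 44.0° gives UA at -140° from the x-axis; with |UA| = 26.2, A = (-9.72, -12.5). Then |TA| = |A − T| = 10.8.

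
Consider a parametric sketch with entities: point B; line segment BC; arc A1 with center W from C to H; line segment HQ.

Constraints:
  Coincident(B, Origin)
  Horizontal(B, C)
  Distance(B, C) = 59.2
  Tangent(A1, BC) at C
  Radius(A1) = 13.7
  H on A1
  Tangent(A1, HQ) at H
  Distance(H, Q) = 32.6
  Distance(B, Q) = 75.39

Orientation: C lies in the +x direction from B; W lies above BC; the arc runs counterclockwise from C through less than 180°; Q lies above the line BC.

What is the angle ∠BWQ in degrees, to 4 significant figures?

99.93°

Checks: B.y = 0.00, C.y = 0.00 ✓; |WH| = 13.70 ✓; ∠(WH, HQ) = 90.00° ✓; |HQ| = 32.60 ✓; |BQ| = 75.39 ✓.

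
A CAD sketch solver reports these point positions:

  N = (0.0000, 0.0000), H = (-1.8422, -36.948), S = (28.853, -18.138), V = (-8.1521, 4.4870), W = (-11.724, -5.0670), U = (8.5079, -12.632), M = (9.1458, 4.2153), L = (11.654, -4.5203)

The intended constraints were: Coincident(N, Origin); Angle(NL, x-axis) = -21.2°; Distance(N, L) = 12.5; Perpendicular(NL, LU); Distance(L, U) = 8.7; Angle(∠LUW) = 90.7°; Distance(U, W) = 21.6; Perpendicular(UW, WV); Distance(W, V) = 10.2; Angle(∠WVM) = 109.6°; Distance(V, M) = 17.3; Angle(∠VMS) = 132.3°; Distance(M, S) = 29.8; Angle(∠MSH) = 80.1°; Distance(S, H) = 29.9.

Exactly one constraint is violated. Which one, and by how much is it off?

Distance(S, H) = 29.9 — off by 6.10.

N = (0.00, 0.00) ✓; NL at -21.20° ✓; |NL| = 12.50 ✓; ∠(NL, LU) = 90.00° ✓; |LU| = 8.700 ✓; ∠LUW = 90.70° ✓; |UW| = 21.60 ✓; ∠(UW, WV) = 90.00° ✓; |WV| = 10.20 ✓; ∠WVM = 109.6° ✓; |VM| = 17.30 ✓; ∠VMS = 132.3° ✓; |MS| = 29.80 ✓; ∠MSH = 80.10° ✓; |SH| = 36.00 ✗.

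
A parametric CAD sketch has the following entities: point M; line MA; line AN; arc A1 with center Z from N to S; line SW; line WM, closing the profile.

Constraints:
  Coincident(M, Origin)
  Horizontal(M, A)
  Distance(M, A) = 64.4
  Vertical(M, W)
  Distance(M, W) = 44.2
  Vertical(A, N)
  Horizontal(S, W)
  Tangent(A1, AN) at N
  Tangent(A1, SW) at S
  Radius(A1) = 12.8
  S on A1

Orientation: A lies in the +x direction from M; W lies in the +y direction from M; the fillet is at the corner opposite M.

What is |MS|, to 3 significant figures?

67.9

M is at the origin; M and A share the same y with |MA| = 64.4 and A on the +x side, so A = (64.4, 0.00). MW is vertical with |MW| = 44.2 and W on the +y side, so W = (0.00, 44.2). The virtual corner opposite M is at (64.4, 44.2). Tangency of A1 to AN means the radius ZN is perpendicular to AN and since A1 is tangent to SW there, ZS ⟂ SW, with radius 12.8, so the center Z sits 12.8 in from both sides at Z = (51.6, 31.4). That places the tangent points at N = (64.4, 31.4) on AN and S = (51.6, 44.2) on SW. Then |MS| = |S − M| = 67.9.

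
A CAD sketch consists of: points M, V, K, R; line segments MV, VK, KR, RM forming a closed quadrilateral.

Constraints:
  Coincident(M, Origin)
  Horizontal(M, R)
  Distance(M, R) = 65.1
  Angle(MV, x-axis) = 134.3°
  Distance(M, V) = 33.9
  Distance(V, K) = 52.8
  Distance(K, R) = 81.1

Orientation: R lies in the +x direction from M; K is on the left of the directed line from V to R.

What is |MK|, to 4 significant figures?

63.55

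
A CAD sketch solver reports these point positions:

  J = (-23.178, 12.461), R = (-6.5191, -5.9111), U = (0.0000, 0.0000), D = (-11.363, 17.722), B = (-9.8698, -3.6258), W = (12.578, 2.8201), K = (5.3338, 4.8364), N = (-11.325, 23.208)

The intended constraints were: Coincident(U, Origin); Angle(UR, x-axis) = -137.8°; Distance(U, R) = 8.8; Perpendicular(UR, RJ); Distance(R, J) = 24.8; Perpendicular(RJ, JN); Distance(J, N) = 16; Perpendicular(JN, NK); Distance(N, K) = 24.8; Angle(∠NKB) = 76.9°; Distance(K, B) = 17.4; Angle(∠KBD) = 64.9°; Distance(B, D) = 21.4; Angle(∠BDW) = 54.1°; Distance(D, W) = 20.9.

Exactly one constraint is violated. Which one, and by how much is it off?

Distance(D, W) = 20.9 — off by 7.30.

U = (0.00, 0.00) ✓; UR at -137.8° ✓; |UR| = 8.800 ✓; ∠(UR, RJ) = 90.00° ✓; |RJ| = 24.80 ✓; ∠(RJ, JN) = 90.00° ✓; |JN| = 16.00 ✓; ∠(JN, NK) = 90.00° ✓; |NK| = 24.80 ✓; ∠NKB = 76.90° ✓; |KB| = 17.40 ✓; ∠KBD = 64.90° ✓; |BD| = 21.40 ✓; ∠BDW = 54.10° ✓; |DW| = 28.20 ✗.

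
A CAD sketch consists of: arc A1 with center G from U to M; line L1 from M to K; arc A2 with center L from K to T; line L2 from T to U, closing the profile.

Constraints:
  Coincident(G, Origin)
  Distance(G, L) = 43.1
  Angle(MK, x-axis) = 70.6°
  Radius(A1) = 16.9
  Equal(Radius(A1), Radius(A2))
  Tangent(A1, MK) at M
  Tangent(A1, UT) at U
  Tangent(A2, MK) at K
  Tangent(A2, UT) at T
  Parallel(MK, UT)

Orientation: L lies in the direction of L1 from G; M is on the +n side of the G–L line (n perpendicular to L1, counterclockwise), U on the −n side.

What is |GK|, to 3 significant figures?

46.3

The slot axis is L1's direction at 70.6°, so u = (cos 70.6°, sin 70.6°) = (0.332, 0.943) and n = (−sin 70.6°, cos 70.6°) = (-0.943, 0.332). G is at the origin and L lies 43.1 along u from G, so L = 43.1·u = (14.3, 40.7). Tangency of A1 to both parallel lines with radius 16.9 puts M and U at G ± 16.9·n: M = (-15.9, 5.61), U = (15.9, -5.61). Equal radii place K and T the same way about L: K = L + 16.9·n = (-1.62, 46.3), T = L − 16.9·n = (30.3, 35.0). Then |GK| = |K − G| = 46.3.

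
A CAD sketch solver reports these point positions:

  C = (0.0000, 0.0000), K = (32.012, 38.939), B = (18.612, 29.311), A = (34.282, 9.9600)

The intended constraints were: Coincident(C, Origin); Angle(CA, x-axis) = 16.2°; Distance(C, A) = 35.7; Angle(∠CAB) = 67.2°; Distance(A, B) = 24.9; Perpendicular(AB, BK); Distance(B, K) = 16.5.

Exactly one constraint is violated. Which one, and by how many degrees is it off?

Perpendicular(AB, BK) — off by 3.30°.

C = (0.00, 0.00) ✓; CA at 16.20° ✓; |CA| = 35.70 ✓; ∠CAB = 67.20° ✓; |AB| = 24.90 ✓; ∠(AB, BK) = 93.30° ✗; |BK| = 16.50 ✓.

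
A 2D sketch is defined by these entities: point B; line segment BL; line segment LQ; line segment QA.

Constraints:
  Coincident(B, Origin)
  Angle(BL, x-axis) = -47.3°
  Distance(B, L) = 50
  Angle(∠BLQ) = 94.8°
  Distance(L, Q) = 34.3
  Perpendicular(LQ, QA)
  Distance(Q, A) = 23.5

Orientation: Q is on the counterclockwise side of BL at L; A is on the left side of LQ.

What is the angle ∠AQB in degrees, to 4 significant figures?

37.68°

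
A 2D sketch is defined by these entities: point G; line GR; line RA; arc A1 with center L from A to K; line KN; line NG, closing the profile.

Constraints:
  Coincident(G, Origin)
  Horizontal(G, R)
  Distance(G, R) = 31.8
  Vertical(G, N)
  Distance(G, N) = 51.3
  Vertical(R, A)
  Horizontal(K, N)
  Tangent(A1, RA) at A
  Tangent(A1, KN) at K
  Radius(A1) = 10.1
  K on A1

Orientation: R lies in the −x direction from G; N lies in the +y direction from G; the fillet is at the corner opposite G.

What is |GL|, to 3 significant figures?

46.6

G is at the origin; GR is horizontal with |GR| = 31.8 and R on the −x side, so R = (-31.8, 0.00). GN is vertical with |GN| = 51.3 and N on the +y side, so N = (0.00, 51.3). The virtual corner opposite G is at (-31.8, 51.3). The tangent condition forces LA to be normal to RA and since A1 is tangent to KN there, LK ⟂ KN, with radius 10.1, so the center L sits 10.1 in from both sides at L = (-21.7, 41.2). Then |GL| = |L − G| = 46.6.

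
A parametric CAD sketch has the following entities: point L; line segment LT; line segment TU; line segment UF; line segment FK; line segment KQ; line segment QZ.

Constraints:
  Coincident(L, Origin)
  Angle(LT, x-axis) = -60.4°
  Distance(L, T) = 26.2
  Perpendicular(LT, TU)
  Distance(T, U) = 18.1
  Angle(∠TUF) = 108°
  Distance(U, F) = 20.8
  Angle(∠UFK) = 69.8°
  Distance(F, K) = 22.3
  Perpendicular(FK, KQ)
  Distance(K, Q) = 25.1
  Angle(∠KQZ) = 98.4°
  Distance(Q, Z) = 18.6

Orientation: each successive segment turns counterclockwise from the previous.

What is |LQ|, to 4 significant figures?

32.51

∠UFK = 69.8° gives FK at -148.2° from the x-axis; with |FK| = 22.3, K = (5.544, -5.216). FK ⟂ KQ, so KQ runs at -58.20°; with |KQ| = 25.1, Q = (18.77, -26.55). Then |LQ| = |Q − L| = 32.51.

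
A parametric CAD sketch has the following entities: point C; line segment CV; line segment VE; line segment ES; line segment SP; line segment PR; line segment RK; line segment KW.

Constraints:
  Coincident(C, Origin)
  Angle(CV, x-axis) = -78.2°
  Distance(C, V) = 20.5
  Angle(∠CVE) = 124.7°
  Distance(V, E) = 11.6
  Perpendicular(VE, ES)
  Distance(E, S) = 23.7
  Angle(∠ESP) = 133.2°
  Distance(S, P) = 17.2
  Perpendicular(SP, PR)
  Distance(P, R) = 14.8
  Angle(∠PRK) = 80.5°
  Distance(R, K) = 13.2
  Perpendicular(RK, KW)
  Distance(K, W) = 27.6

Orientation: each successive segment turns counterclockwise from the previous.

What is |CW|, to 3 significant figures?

35.7

C is at the origin; CV runs at -78.2° with length 20.5, so V = (4.19, -20.1). ∠CVE = 124.7° gives VE at -22.9° from the x-axis; with |VE| = 11.6, E = (14.9, -24.6). VE is perpendicular to ES, so ES runs at 67.1°; with |ES| = 23.7, S = (24.1, -2.75). ∠ESP = 133.2° gives SP at 114° from the x-axis; with |SP| = 17.2, P = (17.1, 13.0). SP ⟂ PR, so PR runs at -156°; with |PR| = 14.8, R = (3.60, 6.98). ∠PRK = 80.5° gives RK at -56.6° from the x-axis; with |RK| = 13.2, K = (10.9, -4.04). RK is perpendicular to KW, so KW runs at 33.4°; with |KW| = 27.6, W = (33.9, 11.2). Then |CW| = |W − C| = 35.7.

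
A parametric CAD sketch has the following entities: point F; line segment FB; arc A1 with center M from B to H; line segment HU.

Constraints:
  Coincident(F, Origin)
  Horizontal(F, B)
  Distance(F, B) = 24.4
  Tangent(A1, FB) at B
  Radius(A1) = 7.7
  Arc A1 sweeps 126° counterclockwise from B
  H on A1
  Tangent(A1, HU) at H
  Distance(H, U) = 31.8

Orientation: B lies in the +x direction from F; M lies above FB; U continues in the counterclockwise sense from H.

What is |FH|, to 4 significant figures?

32.98

F is at the origin; F and B share the same y with |FB| = 24.4 and B on the +x side, so B = (24.40, 0.000). Since A1 is tangent to FB there, MB ⟂ FB, so M = B + (0, 7.7) = (24.40, 7.700). On A1, B sits at bearing -90° from M; a 126° counterclockwise sweep puts H at bearing 36°, so H = M + 7.7·(cos 36°, sin 36°) = (30.63, 12.23). Then |FH| = |H − F| = 32.98.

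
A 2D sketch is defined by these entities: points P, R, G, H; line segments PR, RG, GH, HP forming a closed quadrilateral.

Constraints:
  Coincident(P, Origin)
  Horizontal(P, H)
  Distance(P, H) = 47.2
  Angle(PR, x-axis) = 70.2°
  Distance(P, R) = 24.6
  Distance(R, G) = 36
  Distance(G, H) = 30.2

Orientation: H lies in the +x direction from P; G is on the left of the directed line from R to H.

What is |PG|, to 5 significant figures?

52.983

Checks: |RG| = 36.00 ✓; |GH| = 30.20 ✓.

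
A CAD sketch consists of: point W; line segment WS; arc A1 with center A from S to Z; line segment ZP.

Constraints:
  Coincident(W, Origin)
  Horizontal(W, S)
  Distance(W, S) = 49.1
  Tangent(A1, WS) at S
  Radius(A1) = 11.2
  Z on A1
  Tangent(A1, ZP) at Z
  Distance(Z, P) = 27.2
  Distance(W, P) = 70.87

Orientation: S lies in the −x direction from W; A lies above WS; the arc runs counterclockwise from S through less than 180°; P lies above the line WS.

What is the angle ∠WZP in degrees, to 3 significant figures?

157°

W is at the origin; W and S share the same y with |WS| = 49.1 and S on the −x side, so S = (-49.1, 0.00). Tangency of A1 to WS means the radius AS is perpendicular to WS, so A = S + (0, 11.2) = (-49.1, 11.2). Since AZ ⟂ ZP (tangency), |AP| = √(11.2² + 27.2²) = 29.4 regardless of where Z sits on A1. So P lies on both circle(W, 70.87) and circle(A, 29.4); the above-WS intersection is P = (-59.3, 38.8). Z is the foot of the tangent from P: Z = (-40.9, 18.8).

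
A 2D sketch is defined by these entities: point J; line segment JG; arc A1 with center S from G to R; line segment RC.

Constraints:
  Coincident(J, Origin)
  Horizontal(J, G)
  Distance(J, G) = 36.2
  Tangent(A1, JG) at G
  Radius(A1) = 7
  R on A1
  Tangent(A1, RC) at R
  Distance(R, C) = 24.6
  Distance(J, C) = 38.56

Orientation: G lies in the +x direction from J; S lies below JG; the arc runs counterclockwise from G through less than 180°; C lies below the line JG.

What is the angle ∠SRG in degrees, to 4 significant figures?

50.64°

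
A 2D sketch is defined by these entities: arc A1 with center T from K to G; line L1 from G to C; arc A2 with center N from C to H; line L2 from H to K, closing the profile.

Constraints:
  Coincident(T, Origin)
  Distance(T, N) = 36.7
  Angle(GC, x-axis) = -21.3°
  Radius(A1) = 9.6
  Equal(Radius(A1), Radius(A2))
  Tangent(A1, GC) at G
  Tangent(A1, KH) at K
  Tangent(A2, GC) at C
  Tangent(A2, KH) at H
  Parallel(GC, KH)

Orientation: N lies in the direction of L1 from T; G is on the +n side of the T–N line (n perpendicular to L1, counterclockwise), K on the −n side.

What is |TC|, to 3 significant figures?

37.9

Tangency of A1 to both parallel lines with radius 9.6 puts G and K at T ± 9.6·n: G = (3.49, 8.94), K = (-3.49, -8.94). Equal radii place C and H the same way about N: C = N + 9.6·n = (37.7, -4.39), H = N − 9.6·n = (30.7, -22.3). Then |TC| = |C − T| = 37.9.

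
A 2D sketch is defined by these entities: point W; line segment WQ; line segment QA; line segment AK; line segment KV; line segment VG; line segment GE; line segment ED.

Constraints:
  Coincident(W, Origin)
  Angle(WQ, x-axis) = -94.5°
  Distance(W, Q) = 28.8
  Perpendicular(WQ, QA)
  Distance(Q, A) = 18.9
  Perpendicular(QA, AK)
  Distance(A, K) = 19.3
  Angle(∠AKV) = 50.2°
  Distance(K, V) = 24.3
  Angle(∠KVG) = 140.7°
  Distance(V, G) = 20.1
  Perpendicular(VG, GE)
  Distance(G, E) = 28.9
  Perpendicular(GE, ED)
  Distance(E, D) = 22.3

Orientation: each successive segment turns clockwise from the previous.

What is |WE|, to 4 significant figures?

56.05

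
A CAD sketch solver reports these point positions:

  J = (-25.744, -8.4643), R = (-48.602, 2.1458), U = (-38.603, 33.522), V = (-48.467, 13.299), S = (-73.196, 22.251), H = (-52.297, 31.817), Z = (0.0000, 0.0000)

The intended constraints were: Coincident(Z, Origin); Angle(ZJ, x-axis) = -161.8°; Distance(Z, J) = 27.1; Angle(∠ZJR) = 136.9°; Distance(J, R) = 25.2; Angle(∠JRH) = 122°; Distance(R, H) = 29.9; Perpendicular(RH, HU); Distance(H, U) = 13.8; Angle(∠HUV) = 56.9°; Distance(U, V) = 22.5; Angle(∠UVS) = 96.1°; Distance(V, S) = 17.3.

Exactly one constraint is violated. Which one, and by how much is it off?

Distance(V, S) = 17.3 — off by 9.00.

Z = (0.00, 0.00) ✓; ZJ at -161.8° ✓; |ZJ| = 27.10 ✓; ∠ZJR = 136.9° ✓; |JR| = 25.20 ✓; ∠JRH = 122.0° ✓; |RH| = 29.90 ✓; ∠(RH, HU) = 90.00° ✓; |HU| = 13.80 ✓; ∠HUV = 56.90° ✓; |UV| = 22.50 ✓; ∠UVS = 96.10° ✓; |VS| = 26.30 ✗.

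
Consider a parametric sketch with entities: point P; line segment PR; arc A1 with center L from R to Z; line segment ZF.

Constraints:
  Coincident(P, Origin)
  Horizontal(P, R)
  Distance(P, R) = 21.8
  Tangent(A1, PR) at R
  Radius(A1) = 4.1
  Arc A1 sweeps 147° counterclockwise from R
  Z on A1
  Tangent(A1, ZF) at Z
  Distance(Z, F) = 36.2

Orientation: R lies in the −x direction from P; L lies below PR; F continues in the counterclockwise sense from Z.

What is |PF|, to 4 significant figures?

27.98

P is at the origin; PR is horizontal with |PR| = 21.8 and R on the −x side, so R = (-21.80, 0.000). The tangent condition forces LR to be normal to PR, so L = R + (0, -4.1) = (-21.80, -4.100). On A1, R sits at bearing 90° from L; a 147° counterclockwise sweep puts Z at bearing 237°, so Z = L + 4.1·(cos 237°, sin 237°) = (-24.03, -7.539). Tangency of A1 to ZF means the radius LZ is perpendicular to ZF, so ZF runs along (−sin 237°, cos 237°); with |ZF| = 36.2, F = (6.327, -27.25). Then |PF| = |F − P| = 27.98.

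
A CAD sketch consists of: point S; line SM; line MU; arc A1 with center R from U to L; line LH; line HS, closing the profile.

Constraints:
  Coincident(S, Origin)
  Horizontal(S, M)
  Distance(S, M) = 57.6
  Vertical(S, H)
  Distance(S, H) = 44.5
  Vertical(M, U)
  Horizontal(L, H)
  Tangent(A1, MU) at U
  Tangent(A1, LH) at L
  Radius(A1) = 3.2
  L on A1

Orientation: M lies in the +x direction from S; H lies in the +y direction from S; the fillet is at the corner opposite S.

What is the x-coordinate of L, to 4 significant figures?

54.40

S is at the origin; S and M share the same y with |SM| = 57.6 and M on the +x side, so M = (57.60, 0.000). S and H share the same x with |SH| = 44.5 and H on the +y side, so H = (0.000, 44.50). The virtual corner opposite S is at (57.60, 44.50). The tangent condition forces RU to be normal to MU and since A1 is tangent to LH there, RL ⟂ LH, with radius 3.2, so the center R sits 3.2 in from both sides at R = (54.40, 41.30). That places the tangent points at U = (57.60, 41.30) on MU and L = (54.40, 44.50) on LH. So L.x = 54.40.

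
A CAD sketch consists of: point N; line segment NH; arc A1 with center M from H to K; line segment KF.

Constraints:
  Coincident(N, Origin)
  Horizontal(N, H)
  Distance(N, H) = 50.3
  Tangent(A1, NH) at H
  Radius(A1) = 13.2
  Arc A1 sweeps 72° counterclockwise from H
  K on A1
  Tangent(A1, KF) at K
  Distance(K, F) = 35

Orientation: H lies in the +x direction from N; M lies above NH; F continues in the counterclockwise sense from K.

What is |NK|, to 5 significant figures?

63.512

N is at the origin; NH is horizontal with |NH| = 50.3 and H on the +x side, so H = (50.300, 0.0000). Tangency of A1 to NH means the radius MH is perpendicular to NH, so M = H + (0, 13.2) = (50.300, 13.200). On A1, H sits at bearing -90° from M; a 72° counterclockwise sweep puts K at bearing -18°, so K = M + 13.2·(cos -18°, sin -18°) = (62.854, 9.1210). Then |NK| = |K − N| = 63.512.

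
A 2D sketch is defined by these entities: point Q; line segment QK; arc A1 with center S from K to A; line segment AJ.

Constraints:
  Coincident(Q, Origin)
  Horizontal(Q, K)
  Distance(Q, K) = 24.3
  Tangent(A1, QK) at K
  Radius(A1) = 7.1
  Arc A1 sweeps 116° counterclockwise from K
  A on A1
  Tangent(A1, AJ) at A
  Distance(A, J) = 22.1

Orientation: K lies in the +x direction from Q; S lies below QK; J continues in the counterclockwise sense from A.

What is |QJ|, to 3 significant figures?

40.8

Q is at the origin; Q and K share the same y with |QK| = 24.3 and K on the +x side, so K = (24.3, 0.00). The tangent condition forces SK to be normal to QK, so S = K + (0, -7.1) = (24.3, -7.10). On A1, K sits at bearing 90° from S; a 116° counterclockwise sweep puts A at bearing 206°, so A = S + 7.1·(cos 206°, sin 206°) = (17.9, -10.2). Tangency of A1 to AJ means the radius SA is perpendicular to AJ, so AJ runs along (−sin 206°, cos 206°); with |AJ| = 22.1, J = (27.6, -30.1). Then |QJ| = |J − Q| = 40.8.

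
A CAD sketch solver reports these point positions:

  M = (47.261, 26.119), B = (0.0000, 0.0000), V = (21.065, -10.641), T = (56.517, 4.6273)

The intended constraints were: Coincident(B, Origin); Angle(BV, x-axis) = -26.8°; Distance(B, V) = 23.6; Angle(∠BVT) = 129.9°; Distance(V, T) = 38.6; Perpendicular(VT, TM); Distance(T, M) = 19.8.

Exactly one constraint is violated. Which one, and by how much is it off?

Distance(T, M) = 19.8 — off by 3.60.

B = (0.00, 0.00) ✓; BV at -26.80° ✓; |BV| = 23.60 ✓; ∠BVT = 129.9° ✓; |VT| = 38.60 ✓; ∠(VT, TM) = 90.00° ✓; |TM| = 23.40 ✗.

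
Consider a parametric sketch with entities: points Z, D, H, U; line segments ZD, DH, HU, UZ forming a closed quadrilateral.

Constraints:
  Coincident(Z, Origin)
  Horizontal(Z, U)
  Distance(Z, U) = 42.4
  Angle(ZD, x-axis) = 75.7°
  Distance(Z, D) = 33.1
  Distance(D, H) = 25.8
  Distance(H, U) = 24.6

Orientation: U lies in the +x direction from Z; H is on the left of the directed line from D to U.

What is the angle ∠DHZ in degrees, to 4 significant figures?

57.06°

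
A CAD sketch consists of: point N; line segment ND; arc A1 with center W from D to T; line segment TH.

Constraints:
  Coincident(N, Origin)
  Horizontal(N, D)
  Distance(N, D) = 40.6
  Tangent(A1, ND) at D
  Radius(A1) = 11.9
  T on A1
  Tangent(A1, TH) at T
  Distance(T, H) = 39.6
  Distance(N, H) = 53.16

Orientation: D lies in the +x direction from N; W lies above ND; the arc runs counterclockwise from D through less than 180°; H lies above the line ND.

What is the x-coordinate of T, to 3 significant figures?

49.1

Checks: N.y = 0.00, D.y = 0.00 ✓; ∠(WD, DN) = 90.00° ✓; |WT| = 11.90 ✓; ∠(WT, TH) = 90.00° ✓; |TH| = 39.60 ✓; |NH| = 53.16 ✓.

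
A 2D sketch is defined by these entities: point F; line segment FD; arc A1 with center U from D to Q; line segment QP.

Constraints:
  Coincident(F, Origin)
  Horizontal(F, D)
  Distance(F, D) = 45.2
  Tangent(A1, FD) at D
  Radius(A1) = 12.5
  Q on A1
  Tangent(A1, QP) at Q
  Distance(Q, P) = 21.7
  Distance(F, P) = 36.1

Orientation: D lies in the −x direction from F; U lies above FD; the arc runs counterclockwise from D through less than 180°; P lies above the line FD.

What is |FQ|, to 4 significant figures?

34.68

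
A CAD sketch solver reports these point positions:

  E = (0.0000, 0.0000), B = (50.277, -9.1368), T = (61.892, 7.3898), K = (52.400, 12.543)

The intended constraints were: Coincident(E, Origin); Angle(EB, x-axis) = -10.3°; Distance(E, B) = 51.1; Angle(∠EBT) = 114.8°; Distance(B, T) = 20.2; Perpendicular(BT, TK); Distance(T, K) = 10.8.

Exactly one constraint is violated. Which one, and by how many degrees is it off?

Perpendicular(BT, TK) — off by 6.60°.

E = (0.00, 0.00) ✓; EB at -10.30° ✓; |EB| = 51.10 ✓; ∠EBT = 114.8° ✓; |BT| = 20.20 ✓; ∠(BT, TK) = 96.60° ✗; |TK| = 10.80 ✓.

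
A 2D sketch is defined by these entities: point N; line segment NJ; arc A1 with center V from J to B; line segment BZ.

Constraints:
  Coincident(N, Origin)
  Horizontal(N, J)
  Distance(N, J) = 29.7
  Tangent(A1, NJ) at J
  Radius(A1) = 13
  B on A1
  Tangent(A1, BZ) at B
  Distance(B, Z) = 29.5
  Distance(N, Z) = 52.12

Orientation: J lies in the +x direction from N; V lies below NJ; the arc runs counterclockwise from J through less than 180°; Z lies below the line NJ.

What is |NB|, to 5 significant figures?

24.207

Checks: |VB| = 13.00 ✓; ∠(VB, BZ) = 90.00° ✓; |BZ| = 29.50 ✓; |NZ| = 52.12 ✓.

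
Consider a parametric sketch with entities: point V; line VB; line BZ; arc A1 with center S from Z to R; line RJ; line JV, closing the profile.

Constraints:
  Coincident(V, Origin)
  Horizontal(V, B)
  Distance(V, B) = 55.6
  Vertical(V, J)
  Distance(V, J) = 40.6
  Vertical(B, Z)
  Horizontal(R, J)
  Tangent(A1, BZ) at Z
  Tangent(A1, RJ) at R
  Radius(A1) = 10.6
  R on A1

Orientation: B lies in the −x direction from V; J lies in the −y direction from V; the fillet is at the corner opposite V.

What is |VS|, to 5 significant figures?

54.083

V is at the origin; VB is horizontal with |VB| = 55.6 and B on the −x side, so B = (-55.600, 0.0000). V and J share the same x with |VJ| = 40.6 and J on the −y side, so J = (0.0000, -40.600). The virtual corner opposite V is at (-55.600, -40.600). Tangency of A1 to BZ means the radius SZ is perpendicular to BZ and the tangent condition forces SR to be normal to RJ, with radius 10.6, so the center S sits 10.6 in from both sides at S = (-45.000, -30.000). Then |VS| = |S − V| = 54.083.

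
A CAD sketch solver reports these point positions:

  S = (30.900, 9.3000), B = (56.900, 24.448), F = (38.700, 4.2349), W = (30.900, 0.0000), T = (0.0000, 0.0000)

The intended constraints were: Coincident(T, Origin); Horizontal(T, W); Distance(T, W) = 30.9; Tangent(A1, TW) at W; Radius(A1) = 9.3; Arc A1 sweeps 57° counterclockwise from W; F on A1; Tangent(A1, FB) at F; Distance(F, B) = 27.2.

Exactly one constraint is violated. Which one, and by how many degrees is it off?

Tangent(A1, FB) at F — off by 9.00°.

T = (0.00, 0.00) ✓; T.y = 0.00, W.y = 0.00 ✓; |TW| = 30.90 ✓; ∠(SW, WT) = 90.00° ✓; |SW| = 9.300 ✓; bearing(S→F) − bearing(S→W) = 57.00° ✓; |SF| = 9.300 ✓; ∠(SF, FB) = 99.00° ✗; |FB| = 27.20 ✓.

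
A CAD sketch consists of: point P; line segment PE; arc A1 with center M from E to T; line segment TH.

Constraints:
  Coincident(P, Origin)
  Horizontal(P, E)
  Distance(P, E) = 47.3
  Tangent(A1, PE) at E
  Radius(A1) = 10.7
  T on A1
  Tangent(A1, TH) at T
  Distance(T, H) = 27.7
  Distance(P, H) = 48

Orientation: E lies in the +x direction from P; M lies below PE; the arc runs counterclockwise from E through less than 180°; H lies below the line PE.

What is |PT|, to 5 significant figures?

37.806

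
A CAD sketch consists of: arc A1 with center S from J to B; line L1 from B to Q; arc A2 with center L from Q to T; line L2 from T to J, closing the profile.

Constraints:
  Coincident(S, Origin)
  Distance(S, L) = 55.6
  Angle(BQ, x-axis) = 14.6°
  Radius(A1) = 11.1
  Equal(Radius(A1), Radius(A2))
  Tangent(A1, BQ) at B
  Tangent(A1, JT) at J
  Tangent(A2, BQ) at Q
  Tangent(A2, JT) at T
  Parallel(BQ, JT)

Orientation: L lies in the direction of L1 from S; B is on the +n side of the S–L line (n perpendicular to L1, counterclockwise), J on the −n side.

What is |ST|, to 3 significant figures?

56.7

Tangency of A1 to both parallel lines with radius 11.1 puts B and J at S ± 11.1·n: B = (-2.80, 10.7), J = (2.80, -10.7). Equal radii place Q and T the same way about L: Q = L + 11.1·n = (51.0, 24.8), T = L − 11.1·n = (56.6, 3.27). Then |ST| = |T − S| = 56.7.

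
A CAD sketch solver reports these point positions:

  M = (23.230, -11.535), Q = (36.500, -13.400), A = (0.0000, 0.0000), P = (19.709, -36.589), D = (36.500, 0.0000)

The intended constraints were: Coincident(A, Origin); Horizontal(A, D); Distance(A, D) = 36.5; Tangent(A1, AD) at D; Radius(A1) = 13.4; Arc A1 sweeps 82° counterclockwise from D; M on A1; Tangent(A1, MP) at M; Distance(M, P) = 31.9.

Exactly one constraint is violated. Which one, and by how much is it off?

Distance(M, P) = 31.9 — off by 6.60.

A = (0.00, 0.00) ✓; A.y = 0.00, D.y = 0.00 ✓; |AD| = 36.50 ✓; ∠(QD, DA) = 90.00° ✓; |QD| = 13.40 ✓; bearing(Q→M) − bearing(Q→D) = 82.00° ✓; |QM| = 13.40 ✓; ∠(QM, MP) = 90.00° ✓; |MP| = 25.30 ✗.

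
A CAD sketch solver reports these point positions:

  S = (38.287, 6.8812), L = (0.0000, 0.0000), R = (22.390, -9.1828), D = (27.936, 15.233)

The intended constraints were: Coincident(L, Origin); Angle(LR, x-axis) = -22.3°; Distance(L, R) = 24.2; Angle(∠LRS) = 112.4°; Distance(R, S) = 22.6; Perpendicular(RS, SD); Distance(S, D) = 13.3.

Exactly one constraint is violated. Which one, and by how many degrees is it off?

Perpendicular(RS, SD) — off by 5.80°.

L = (0.00, 0.00) ✓; LR at -22.30° ✓; |LR| = 24.20 ✓; ∠LRS = 112.4° ✓; |RS| = 22.60 ✓; ∠(RS, SD) = 95.80° ✗; |SD| = 13.30 ✓.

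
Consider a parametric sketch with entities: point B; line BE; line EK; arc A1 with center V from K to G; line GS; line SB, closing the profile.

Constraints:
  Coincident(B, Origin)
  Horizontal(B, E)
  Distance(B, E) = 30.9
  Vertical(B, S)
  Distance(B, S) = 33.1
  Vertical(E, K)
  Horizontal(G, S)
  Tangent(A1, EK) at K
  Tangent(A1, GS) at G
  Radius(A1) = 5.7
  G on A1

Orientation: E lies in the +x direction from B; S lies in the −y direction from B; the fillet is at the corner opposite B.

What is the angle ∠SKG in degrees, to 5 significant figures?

34.548°

B is at the origin; BE is horizontal with |BE| = 30.9 and E on the +x side, so E = (30.900, 0.0000). B and S share the same x with |BS| = 33.1 and S on the −y side, so S = (0.0000, -33.100). The virtual corner opposite B is at (30.900, -33.100). The tangent condition forces VK to be normal to EK and tangency of A1 to GS means the radius VG is perpendicular to GS, with radius 5.7, so the center V sits 5.7 in from both sides at V = (25.200, -27.400). That places the tangent points at K = (30.900, -27.400) on EK and G = (25.200, -33.100) on GS. Then cos ∠SKG = KS·KG / (|KS||KG|), giving 34.548°.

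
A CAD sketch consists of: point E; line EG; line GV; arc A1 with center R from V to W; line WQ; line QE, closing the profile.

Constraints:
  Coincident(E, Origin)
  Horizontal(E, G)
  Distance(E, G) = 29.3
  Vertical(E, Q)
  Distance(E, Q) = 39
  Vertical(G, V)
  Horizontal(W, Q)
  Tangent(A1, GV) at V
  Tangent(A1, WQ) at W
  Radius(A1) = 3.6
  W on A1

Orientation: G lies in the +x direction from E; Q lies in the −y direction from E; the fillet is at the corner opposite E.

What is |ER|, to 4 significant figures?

43.75

E is at the origin; E and G share the same y with |EG| = 29.3 and G on the +x side, so G = (29.30, 0.000). EQ is vertical with |EQ| = 39.0 and Q on the −y side, so Q = (0.000, -39.00). The virtual corner opposite E is at (29.30, -39.00). Tangency of A1 to GV means the radius RV is perpendicular to GV and since A1 is tangent to WQ there, RW ⟂ WQ, with radius 3.6, so the center R sits 3.6 in from both sides at R = (25.70, -35.40). Then |ER| = |R − E| = 43.75.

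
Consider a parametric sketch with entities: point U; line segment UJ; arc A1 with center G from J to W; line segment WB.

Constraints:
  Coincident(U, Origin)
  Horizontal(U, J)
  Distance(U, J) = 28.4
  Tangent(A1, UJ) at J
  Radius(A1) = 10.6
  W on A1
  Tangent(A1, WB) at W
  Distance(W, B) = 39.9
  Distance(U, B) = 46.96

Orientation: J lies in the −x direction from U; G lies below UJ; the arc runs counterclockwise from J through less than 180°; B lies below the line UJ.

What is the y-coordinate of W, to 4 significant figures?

-18.09

U is at the origin; UJ is horizontal with |UJ| = 28.4 and J on the −x side, so J = (-28.40, 0.000). A1 meets UJ tangentially, so GJ is at right angles to UJ, so G = J + (0, -10.6) = (-28.40, -10.60). Since GW ⟂ WB (tangency), |GB| = √(10.6² + 39.9²) = 41.28 regardless of where W sits on A1. So B lies on both circle(U, 46.96) and circle(G, 41.28); the below-UJ intersection is B = (-7.707, -46.32). W is the foot of the tangent from B: W = (-35.90, -18.09).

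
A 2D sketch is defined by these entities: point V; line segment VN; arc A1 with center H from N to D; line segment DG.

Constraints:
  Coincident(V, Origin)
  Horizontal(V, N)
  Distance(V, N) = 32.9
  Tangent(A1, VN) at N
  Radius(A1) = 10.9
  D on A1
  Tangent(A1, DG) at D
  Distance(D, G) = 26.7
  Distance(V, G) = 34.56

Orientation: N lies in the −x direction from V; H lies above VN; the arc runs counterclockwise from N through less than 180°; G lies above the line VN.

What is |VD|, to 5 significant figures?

23.775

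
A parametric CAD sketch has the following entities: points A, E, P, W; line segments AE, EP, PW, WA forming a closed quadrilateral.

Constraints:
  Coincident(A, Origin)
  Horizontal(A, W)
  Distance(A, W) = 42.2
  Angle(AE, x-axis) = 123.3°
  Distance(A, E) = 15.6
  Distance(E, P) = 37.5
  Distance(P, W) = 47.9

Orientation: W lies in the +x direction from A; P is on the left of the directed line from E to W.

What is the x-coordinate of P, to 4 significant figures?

16.83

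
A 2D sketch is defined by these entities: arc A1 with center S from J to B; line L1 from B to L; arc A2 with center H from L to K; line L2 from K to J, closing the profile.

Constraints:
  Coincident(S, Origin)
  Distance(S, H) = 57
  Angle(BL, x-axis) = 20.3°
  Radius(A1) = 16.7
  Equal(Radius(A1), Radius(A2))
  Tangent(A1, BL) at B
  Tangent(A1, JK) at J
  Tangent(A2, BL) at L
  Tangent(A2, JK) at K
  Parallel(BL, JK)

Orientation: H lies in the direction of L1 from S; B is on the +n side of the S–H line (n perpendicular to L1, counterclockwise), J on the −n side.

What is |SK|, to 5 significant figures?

59.396

The slot axis is L1's direction at 20.3°, so u = (cos 20.3°, sin 20.3°) = (0.93789, 0.34694) and n = (−sin 20.3°, cos 20.3°) = (-0.34694, 0.93789). S is at the origin and H lies 57.0 along u from S, so H = 57.0·u = (53.460, 19.775). Tangency of A1 to both parallel lines with radius 16.7 puts B and J at S ± 16.7·n: B = (-5.7938, 15.663), J = (5.7938, -15.663). Equal radii place L and K the same way about H: L = H + 16.7·n = (47.666, 35.438), K = H − 16.7·n = (59.253, 4.1126). Then |SK| = |K − S| = 59.396.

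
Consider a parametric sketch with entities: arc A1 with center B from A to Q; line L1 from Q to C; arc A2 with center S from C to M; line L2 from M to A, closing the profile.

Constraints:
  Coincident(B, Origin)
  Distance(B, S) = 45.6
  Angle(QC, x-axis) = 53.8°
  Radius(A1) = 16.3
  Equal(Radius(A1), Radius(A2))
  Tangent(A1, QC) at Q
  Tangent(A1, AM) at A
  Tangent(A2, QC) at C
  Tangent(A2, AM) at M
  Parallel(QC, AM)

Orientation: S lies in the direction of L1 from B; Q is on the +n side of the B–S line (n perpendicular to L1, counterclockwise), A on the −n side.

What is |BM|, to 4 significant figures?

48.43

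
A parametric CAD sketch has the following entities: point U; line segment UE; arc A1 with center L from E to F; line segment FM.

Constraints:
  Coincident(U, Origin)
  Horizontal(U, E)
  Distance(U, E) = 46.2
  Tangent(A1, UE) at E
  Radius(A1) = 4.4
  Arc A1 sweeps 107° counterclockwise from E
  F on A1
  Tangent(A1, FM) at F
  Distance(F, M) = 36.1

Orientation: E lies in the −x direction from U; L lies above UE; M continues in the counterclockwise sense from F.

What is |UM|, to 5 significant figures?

66.166

On A1, E sits at bearing -90° from L; a 107° counterclockwise sweep puts F at bearing 17°, so F = L + 4.4·(cos 17°, sin 17°) = (-41.992, 5.6864). Since A1 is tangent to FM there, LF ⟂ FM, so FM runs along (−sin 17°, cos 17°); with |FM| = 36.1, M = (-52.547, 40.209). Then |UM| = |M − U| = 66.166.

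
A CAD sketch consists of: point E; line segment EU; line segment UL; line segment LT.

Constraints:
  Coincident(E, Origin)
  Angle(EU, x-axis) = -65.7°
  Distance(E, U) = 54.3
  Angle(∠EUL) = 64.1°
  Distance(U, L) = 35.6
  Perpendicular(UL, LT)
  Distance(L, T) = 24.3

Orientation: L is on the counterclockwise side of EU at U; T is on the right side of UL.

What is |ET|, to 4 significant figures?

74.10

E is at the origin; EU runs at -65.7° with length 54.3, so U = 54.3·(cos -65.7°, sin -65.7°) = (22.35, -49.49). ∠EUL = 64.1°, so UL runs at -65.7° + (180° − 64.1°) = 50.20° from the x-axis; with |UL| = 35.6, L = U + 35.6·(cos 50.20°, sin 50.20°) = (45.13, -22.14). UL is perpendicular to LT; with |LT| = 24.3 on the right of UL, T = L + 24.3·(0.7683, -0.6401) = (63.80, -37.69). Then |ET| = |T − E| = 74.10.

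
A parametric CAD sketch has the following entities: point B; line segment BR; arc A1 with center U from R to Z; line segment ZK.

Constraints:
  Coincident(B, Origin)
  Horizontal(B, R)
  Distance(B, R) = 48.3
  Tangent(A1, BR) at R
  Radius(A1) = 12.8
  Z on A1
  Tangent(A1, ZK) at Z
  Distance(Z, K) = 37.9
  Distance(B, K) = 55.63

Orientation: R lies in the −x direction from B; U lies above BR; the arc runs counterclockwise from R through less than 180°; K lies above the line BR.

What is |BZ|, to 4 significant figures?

37.21

B is at the origin; BR is horizontal with |BR| = 48.3 and R on the −x side, so R = (-48.30, 0.000). A1 meets BR tangentially, so UR is at right angles to BR, so U = R + (0, 12.8) = (-48.30, 12.80). Since UZ ⟂ ZK (tangency), |UK| = √(12.8² + 37.9²) = 40.00 regardless of where Z sits on A1. So K lies on both circle(B, 55.63) and circle(U, 40.00); the above-BR intersection is K = (-28.69, 47.66). Z is the foot of the tangent from K: Z = (-35.72, 10.42).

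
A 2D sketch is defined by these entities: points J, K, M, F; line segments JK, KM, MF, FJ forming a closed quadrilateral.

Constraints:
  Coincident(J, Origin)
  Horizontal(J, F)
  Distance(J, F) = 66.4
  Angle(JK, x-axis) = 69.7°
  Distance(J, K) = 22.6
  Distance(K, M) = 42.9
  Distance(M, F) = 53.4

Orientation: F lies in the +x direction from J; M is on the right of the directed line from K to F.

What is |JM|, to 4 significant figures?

26.87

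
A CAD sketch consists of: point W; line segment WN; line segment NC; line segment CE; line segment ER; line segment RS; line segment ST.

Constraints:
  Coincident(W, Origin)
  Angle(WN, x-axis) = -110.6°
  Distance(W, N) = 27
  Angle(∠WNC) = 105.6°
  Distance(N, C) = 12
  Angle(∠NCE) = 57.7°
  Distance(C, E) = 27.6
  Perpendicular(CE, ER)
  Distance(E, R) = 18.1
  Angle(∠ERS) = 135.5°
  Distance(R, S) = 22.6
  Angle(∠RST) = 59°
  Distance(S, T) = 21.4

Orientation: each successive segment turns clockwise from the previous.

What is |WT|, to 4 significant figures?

28.16

W is at the origin; WN runs at -110.6° with length 27.0, so N = (-9.500, -25.27). ∠WNC = 105.6° gives NC at 175.0° from the x-axis; with |NC| = 12.0, C = (-21.45, -24.23). ∠NCE = 57.7° gives CE at 52.70° from the x-axis; with |CE| = 27.6, E = (-4.729, -2.273). The perpendicularity gives ER at right angles to CE, so ER runs at -37.30°; with |ER| = 18.1, R = (9.669, -13.24). ∠ERS = 135.5° gives RS at -81.80° from the x-axis; with |RS| = 22.6, S = (12.89, -35.61). ∠RST = 59.0° gives ST at 157.2° from the x-axis; with |ST| = 21.4, T = (-6.835, -27.32). Then |WT| = |T − W| = 28.16.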